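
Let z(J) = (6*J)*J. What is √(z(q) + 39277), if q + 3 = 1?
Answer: √39301 ≈ 198.24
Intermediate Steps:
q = -2 (q = -3 + 1 = -2)
z(J) = 6*J²
√(z(q) + 39277) = √(6*(-2)² + 39277) = √(6*4 + 39277) = √(24 + 39277) = √39301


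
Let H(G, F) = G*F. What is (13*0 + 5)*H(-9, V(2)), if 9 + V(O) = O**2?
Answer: 225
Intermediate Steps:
V(O) = -9 + O**2
H(G, F) = F*G
(13*0 + 5)*H(-9, V(2)) = (13*0 + 5)*((-9 + 2**2)*(-9)) = (0 + 5)*((-9 + 4)*(-9)) = 5*(-5*(-9)) = 5*45 = 225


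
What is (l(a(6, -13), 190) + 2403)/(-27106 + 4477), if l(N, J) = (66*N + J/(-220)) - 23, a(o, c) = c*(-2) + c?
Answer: -23739/165946 ≈ -0.14305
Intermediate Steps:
a(o, c) = -c (a(o, c) = -2*c + c = -c)
l(N, J) = -23 + 66*N - J/220 (l(N, J) = (66*N - J/220) - 23 = -23 + 66*N - J/220)
(l(a(6, -13), 190) + 2403)/(-27106 + 4477) = ((-23 + 66*(-1*(-13)) - 1/220*190) + 2403)/(-27106 + 4477) = ((-23 + 66*13 - 19/22) + 2403)/(-22629) = ((-23 + 858 - 19/22) + 2403)*(-1/22629) = (18351/22 + 2403)*(-1/22629) = (71217/22)*(-1/22629) = -23739/165946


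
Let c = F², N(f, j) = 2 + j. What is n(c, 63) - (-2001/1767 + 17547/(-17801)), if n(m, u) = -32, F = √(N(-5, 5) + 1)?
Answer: -313304798/10484789 ≈ -29.882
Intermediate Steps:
F = 2*√2 (F = √((2 + 5) + 1) = √(7 + 1) = √8 = 2*√2 ≈ 2.8284)
c = 8 (c = (2*√2)² = 8)
n(c, 63) - (-2001/1767 + 17547/(-17801)) = -32 - (-2001/1767 + 17547/(-17801)) = -32 - (-2001*1/1767 + 17547*(-1/17801)) = -32 - (-667/589 - 17547/17801) = -32 - 1*(-22208450/10484789) = -32 + 22208450/10484789 = -313304798/10484789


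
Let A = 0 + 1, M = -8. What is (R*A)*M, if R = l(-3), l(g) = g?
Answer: 24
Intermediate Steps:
A = 1
R = -3
(R*A)*M = -3*1*(-8) = -3*(-8) = 24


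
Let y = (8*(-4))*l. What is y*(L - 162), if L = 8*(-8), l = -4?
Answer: -28928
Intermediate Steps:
L = -64
y = 128 (y = (8*(-4))*(-4) = -32*(-4) = 128)
y*(L - 162) = 128*(-64 - 162) = 128*(-226) = -28928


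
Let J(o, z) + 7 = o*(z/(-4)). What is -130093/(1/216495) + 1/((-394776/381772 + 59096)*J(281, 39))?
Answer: -872660858137394755282151/30984443281579 ≈ -2.8164e+10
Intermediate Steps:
J(o, z) = -7 - o*z/4 (J(o, z) = -7 + o*(z/(-4)) = -7 + o*(z*(-¼)) = -7 + o*(-z/4) = -7 - o*z/4)
-130093/(1/216495) + 1/((-394776/381772 + 59096)*J(281, 39)) = -130093/(1/216495) + 1/((-394776/381772 + 59096)*(-7 - ¼*281*39)) = -130093/1/216495 + 1/((-394776*1/381772 + 59096)*(-7 - 10959/4)) = -130093*216495 + 1/((-98694/95443 + 59096)*(-10987/4)) = -28164484035 - 4/10987/(5640200834/95443) = -28164484035 + (95443/5640200834)*(-4/10987) = -28164484035 - 190886/30984443281579 = -872660858137394755282151/30984443281579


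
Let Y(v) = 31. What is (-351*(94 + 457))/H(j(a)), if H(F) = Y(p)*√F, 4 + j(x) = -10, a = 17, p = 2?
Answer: 193401*I*√14/434 ≈ 1667.4*I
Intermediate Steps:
j(x) = -14 (j(x) = -4 - 10 = -14)
H(F) = 31*√F
(-351*(94 + 457))/H(j(a)) = (-351*(94 + 457))/((31*√(-14))) = (-351*551)/((31*(I*√14))) = -193401*(-I*√14/434) = -(-193401)*I*√14/434 = 193401*I*√14/434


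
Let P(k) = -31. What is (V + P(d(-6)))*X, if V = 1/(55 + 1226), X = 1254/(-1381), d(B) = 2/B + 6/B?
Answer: 16598780/589687 ≈ 28.148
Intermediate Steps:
d(B) = 8/B
X = -1254/1381 (X = 1254*(-1/1381) = -1254/1381 ≈ -0.90804)
V = 1/1281 ≈ 0.00078064
(V + P(d(-6)))*X = (1/1281 - 31)*(-1254/1381) = -39710/1281*(-1254/1381) = 16598780/589687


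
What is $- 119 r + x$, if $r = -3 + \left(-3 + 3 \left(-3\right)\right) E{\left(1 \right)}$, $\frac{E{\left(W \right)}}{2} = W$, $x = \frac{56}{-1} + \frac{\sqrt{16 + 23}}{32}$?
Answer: $3157 + \frac{\sqrt{39}}{32} \approx 3157.2$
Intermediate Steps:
$x = -56 + \frac{\sqrt{39}}{32}$ ($x = 56 \left(-1\right) + \sqrt{39} \cdot \frac{1}{32} = -56 + \frac{\sqrt{39}}{32} \approx -55.805$)
$E{\left(W \right)} = 2 W$
$r = -27$ ($r = -3 + \left(-3 + 3 \left(-3\right)\right) 2 \cdot 1 = -3 + \left(-3 - 9\right) 2 = -3 - 24 = -27$)
$- 119 r + x = \left(-119\right) \left(-27\right) - \left(56 - \frac{\sqrt{39}}{32}\right) = 3213 - \left(56 - \frac{\sqrt{39}}{32}\right) = 3157 + \frac{\sqrt{39}}{32}$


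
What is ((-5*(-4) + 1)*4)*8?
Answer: 672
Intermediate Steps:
((-5*(-4) + 1)*4)*8 = ((20 + 1)*4)*8 = (21*4)*8 = 84*8 = 672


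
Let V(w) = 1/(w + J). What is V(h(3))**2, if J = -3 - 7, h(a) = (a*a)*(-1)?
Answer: 1/361 ≈ 0.0027701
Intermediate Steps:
h(a) = -a**2 (h(a) = a**2*(-1) = -a**2)
J = -10
V(w) = 1/(-10 + w) (V(w) = 1/(w - 10) = 1/(-10 + w))
V(h(3))**2 = (1/(-10 - 1*3**2))**2 = (1/(-10 - 1*9))**2 = (1/(-10 - 9))**2 = (1/(-19))**2 = (-1/19)**2 = 1/361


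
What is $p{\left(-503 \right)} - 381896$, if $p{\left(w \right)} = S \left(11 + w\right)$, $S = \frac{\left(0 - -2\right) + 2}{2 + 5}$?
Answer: $- \frac{2675240}{7} \approx -3.8218 \cdot 10^{5}$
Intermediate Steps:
$S = \frac{4}{7}$ ($S = \frac{\left(0 + 2\right) + 2}{7} = \left(2 + 2\right) \frac{1}{7} = 4 \cdot \frac{1}{7} = \frac{4}{7} \approx 0.57143$)
$p{\left(w \right)} = \frac{44}{7} + \frac{4 w}{7}$ ($p{\left(w \right)} = \frac{4 \left(11 + w\right)}{7} = \frac{44}{7} + \frac{4 w}{7}$)
$p{\left(-503 \right)} - 381896 = \left(\frac{44}{7} + \frac{4}{7} \left(-503\right)\right) - 381896 = \left(\frac{44}{7} - \frac{2012}{7}\right) - 381896 = - \frac{1968}{7} - 381896 = - \frac{2675240}{7}$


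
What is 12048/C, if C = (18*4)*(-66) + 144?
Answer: -251/96 ≈ -2.6146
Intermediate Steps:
C = -4608 (C = 72*(-66) + 144 = -4752 + 144 = -4608)
12048/C = 12048/(-4608) = 12048*(-1/4608) = -251/96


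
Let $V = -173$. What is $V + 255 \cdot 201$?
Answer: $51082$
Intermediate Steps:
$V + 255 \cdot 201 = -173 + 255 \cdot 201 = -173 + 51255 = 51082$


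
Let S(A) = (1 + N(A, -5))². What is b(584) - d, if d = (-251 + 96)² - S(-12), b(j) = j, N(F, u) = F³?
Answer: 2959088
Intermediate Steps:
S(A) = (1 + A³)²
d = -2958504 (d = (-251 + 96)² - (1 + (-12)³)² = (-155)² - (1 - 1728)² = 24025 - 1*(-1727)² = 24025 - 1*2982529 = 24025 - 2982529 = -2958504)
b(584) - d = 584 - 1*(-2958504) = 584 + 2958504 = 2959088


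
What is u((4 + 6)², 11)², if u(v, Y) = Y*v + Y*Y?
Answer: 1490841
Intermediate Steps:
u(v, Y) = Y² + Y*v (u(v, Y) = Y*v + Y² = Y² + Y*v)
u((4 + 6)², 11)² = (11*(11 + (4 + 6)²))² = (11*(11 + 10²))² = (11*(11 + 100))² = (11*111)² = 1221² = 1490841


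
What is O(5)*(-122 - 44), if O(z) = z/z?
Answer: -166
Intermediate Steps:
O(z) = 1
O(5)*(-122 - 44) = 1*(-122 - 44) = 1*(-166) = -166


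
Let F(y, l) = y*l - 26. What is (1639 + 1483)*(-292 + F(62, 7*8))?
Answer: 9846788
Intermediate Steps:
F(y, l) = -26 + l*y (F(y, l) = l*y - 26 = -26 + l*y)
(1639 + 1483)*(-292 + F(62, 7*8)) = (1639 + 1483)*(-292 + (-26 + (7*8)*62)) = 3122*(-292 + (-26 + 56*62)) = 3122*(-292 + (-26 + 3472)) = 3122*(-292 + 3446) = 3122*3154 = 9846788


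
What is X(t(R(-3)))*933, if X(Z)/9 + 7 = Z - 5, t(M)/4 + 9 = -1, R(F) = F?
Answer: -436644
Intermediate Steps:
t(M) = -40 (t(M) = -36 + 4*(-1) = -36 - 4 = -40)
X(Z) = -108 + 9*Z (X(Z) = -63 + 9*(Z - 5) = -63 + 9*(-5 + Z) = -63 + (-45 + 9*Z) = -108 + 9*Z)
X(t(R(-3)))*933 = (-108 + 9*(-40))*933 = (-108 - 360)*933 = -468*933 = -436644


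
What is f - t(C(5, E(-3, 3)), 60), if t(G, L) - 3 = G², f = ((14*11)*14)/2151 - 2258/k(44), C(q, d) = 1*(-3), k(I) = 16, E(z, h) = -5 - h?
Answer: -2617727/17208 ≈ -152.12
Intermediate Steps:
C(q, d) = -3
f = -2411231/17208 (f = ((14*11)*14)/2151 - 2258/16 = (154*14)*(1/2151) - 2258*1/16 = 2156*(1/2151) - 1129/8 = 2156/2151 - 1129/8 = -2411231/17208 ≈ -140.12)
t(G, L) = 3 + G²
f - t(C(5, E(-3, 3)), 60) = -2411231/17208 - (3 + (-3)²) = -2411231/17208 - (3 + 9) = -2411231/17208 - 1*12 = -2411231/17208 - 12 = -2617727/17208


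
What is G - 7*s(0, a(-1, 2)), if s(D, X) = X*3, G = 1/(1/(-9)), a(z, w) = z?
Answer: 12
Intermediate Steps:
G = -9 (G = 1/(1*(-⅑)) = 1/(-⅑) = -9)
s(D, X) = 3*X
G - 7*s(0, a(-1, 2)) = -9 - 21*(-1) = -9 - 7*(-3) = -9 + 21 = 12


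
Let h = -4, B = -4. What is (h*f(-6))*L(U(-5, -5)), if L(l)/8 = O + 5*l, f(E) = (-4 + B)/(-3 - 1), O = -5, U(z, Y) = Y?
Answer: 1920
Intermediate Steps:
f(E) = 2 (f(E) = (-4 - 4)/(-3 - 1) = -8/(-4) = -8*(-¼) = 2)
L(l) = -40 + 40*l (L(l) = 8*(-5 + 5*l) = -40 + 40*l)
(h*f(-6))*L(U(-5, -5)) = (-4*2)*(-40 + 40*(-5)) = -8*(-40 - 200) = -8*(-240) = 1920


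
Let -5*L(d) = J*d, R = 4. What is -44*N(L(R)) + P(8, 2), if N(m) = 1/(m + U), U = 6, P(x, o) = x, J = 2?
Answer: -2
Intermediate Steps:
L(d) = -2*d/5
N(m) = 1/(6 + m) (N(m) = 1/(m + 6) = 1/(6 + m))
-44*N(L(R)) + P(8, 2) = -44/(6 - ⅖*4) + 8 = -44/(6 - 8/5) + 8 = -44/22/5 + 8 = -44*5/22 + 8 = -10 + 8 = -2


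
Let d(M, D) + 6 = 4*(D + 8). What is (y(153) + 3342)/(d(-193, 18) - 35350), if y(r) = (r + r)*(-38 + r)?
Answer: -9633/8813 ≈ -1.0930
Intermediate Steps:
y(r) = 2*r*(-38 + r) (y(r) = (2*r)*(-38 + r) = 2*r*(-38 + r))
d(M, D) = 26 + 4*D (d(M, D) = -6 + 4*(D + 8) = -6 + 4*(8 + D) = -6 + (32 + 4*D) = 26 + 4*D)
(y(153) + 3342)/(d(-193, 18) - 35350) = (2*153*(-38 + 153) + 3342)/((26 + 4*18) - 35350) = (2*153*115 + 3342)/((26 + 72) - 35350) = (35190 + 3342)/(98 - 35350) = 38532/(-35252) = 38532*(-1/35252) = -9633/8813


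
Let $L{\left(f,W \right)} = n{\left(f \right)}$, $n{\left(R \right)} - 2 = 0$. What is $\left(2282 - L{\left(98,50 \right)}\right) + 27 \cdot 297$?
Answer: $10299$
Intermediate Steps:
$n{\left(R \right)} = 2$ ($n{\left(R \right)} = 2 + 0 = 2$)
$L{\left(f,W \right)} = 2$
$\left(2282 - L{\left(98,50 \right)}\right) + 27 \cdot 297 = \left(2282 - 2\right) + 27 \cdot 297 = \left(2282 - 2\right) + 8019 = 2280 + 8019 = 10299$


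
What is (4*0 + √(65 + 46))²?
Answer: 111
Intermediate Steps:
(4*0 + √(65 + 46))² = (0 + √111)² = (√111)² = 111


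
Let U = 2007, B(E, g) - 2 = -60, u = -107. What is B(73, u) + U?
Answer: 1949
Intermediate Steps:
B(E, g) = -58 (B(E, g) = 2 - 60 = -58)
B(73, u) + U = -58 + 2007 = 1949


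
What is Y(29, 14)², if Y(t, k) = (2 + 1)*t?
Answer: 7569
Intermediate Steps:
Y(t, k) = 3*t
Y(29, 14)² = (3*29)² = 87² = 7569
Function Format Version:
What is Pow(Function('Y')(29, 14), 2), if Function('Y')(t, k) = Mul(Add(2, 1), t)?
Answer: 7569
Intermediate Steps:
Function('Y')(t, k) = Mul(3, t)
Pow(Function('Y')(29, 14), 2) = Pow(Mul(3, 29), 2) = Pow(87, 2) = 7569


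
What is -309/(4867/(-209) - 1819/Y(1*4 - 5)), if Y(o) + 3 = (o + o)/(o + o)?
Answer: -43054/123479 ≈ -0.34867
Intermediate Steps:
Y(o) = -2 (Y(o) = -3 + (o + o)/(o + o) = -3 + (2*o)/((2*o)) = -3 + (2*o)*(1/(2*o)) = -3 + 1 = -2)
-309/(4867/(-209) - 1819/Y(1*4 - 5)) = -309/(4867/(-209) - 1819/(-2)) = -309/(4867*(-1/209) - 1819*(-½)) = -309/(-4867/209 + 1819/2) = -309/370437/418 = -309*418/370437 = -43054/123479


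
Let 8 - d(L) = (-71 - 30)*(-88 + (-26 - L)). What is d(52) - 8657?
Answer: -25415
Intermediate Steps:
d(L) = -11506 - 101*L (d(L) = 8 - (-71 - 30)*(-88 + (-26 - L)) = 8 - (-101)*(-114 - L) = 8 - (11514 + 101*L) = 8 + (-11514 - 101*L) = -11506 - 101*L)
d(52) - 8657 = (-11506 - 101*52) - 8657 = (-11506 - 5252) - 8657 = -16758 - 8657 = -25415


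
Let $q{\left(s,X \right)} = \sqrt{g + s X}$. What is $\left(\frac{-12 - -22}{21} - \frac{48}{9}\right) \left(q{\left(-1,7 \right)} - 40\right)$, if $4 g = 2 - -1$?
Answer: $\frac{1360}{7} - \frac{85 i}{7} \approx 194.29 - 12.143 i$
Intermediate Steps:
$g = \frac{3}{4}$ ($g = \frac{2 - -1}{4} = \frac{2 + 1}{4} = \frac{1}{4} \cdot 3 = \frac{3}{4} \approx 0.75$)
$q{\left(s,X \right)} = \sqrt{\frac{3}{4} + X s}$ ($q{\left(s,X \right)} = \sqrt{\frac{3}{4} + s X} = \sqrt{\frac{3}{4} + X s}$)
$\left(\frac{-12 - -22}{21} - \frac{48}{9}\right) \left(q{\left(-1,7 \right)} - 40\right) = \left(\frac{-12 - -22}{21} - \frac{48}{9}\right) \left(\frac{\sqrt{3 + 4 \cdot 7 \left(-1\right)}}{2} - 40\right) = \left(\left(-12 + 22\right) \frac{1}{21} - \frac{16}{3}\right) \left(\frac{\sqrt{3 - 28}}{2} - 40\right) = \left(10 \cdot \frac{1}{21} - \frac{16}{3}\right) \left(\frac{\sqrt{-25}}{2} - 40\right) = \left(\frac{10}{21} - \frac{16}{3}\right) \left(\frac{5 i}{2} - 40\right) = - \frac{34 \left(\frac{5 i}{2} - 40\right)}{7} = - \frac{34 \left(-40 + \frac{5 i}{2}\right)}{7} = \frac{1360}{7} - \frac{85 i}{7}$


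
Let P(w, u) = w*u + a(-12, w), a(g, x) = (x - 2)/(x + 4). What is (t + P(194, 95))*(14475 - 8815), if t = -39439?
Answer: -3923879900/33 ≈ -1.1891e+8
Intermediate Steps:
a(g, x) = (-2 + x)/(4 + x)
P(w, u) = u*w + (-2 + w)/(4 + w) (P(w, u) = w*u + (-2 + w)/(4 + w) = u*w + (-2 + w)/(4 + w))
(t + P(194, 95))*(14475 - 8815) = (-39439 + (-2 + 194 + 95*194*(4 + 194))/(4 + 194))*(14475 - 8815) = (-39439 + (-2 + 194 + 95*194*198)/198)*5660 = (-39439 + (-2 + 194 + 3649140)/198)*5660 = (-39439 + (1/198)*3649332)*5660 = (-39439 + 608222/33)*5660 = -693265/33*5660 = -3923879900/33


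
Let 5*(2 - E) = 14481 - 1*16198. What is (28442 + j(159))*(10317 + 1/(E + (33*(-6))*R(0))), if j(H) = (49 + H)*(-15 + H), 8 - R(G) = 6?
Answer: 152419785224/253 ≈ 6.0245e+8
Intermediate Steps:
E = 1727/5 (E = 2 - (14481 - 1*16198)/5 = 2 - (14481 - 16198)/5 = 2 - ⅕*(-1717) = 2 + 1717/5 = 1727/5 ≈ 345.40)
R(G) = 2 (R(G) = 8 - 1*6 = 8 - 6 = 2)
j(H) = (-15 + H)*(49 + H)
(28442 + j(159))*(10317 + 1/(E + (33*(-6))*R(0))) = (28442 + (-735 + 159² + 34*159))*(10317 + 1/(1727/5 + (33*(-6))*2)) = (28442 + (-735 + 25281 + 5406))*(10317 + 1/(1727/5 - 198*2)) = (28442 + 29952)*(10317 + 1/(1727/5 - 396)) = 58394*(10317 + 1/(-253/5)) = 58394*(10317 - 5/253) = 58394*(2610196/253) = 152419785224/253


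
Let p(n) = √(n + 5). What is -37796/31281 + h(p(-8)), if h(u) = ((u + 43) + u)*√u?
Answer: -37796/31281 + 3^(¼)*√I*(43 + 2*I*√3) ≈ 35.584 + 43.24*I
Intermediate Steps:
p(n) = √(5 + n)
h(u) = √u*(43 + 2*u) (h(u) = ((43 + u) + u)*√u = (43 + 2*u)*√u = √u*(43 + 2*u))
-37796/31281 + h(p(-8)) = -37796/31281 + √(√(5 - 8))*(43 + 2*√(5 - 8)) = -37796*1/31281 + √(√(-3))*(43 + 2*√(-3)) = -37796/31281 + √(I*√3)*(43 + 2*(I*√3)) = -37796/31281 + (3^(¼)*√I)*(43 + 2*I*√3) = -37796/31281 + 3^(¼)*√I*(43 + 2*I*√3)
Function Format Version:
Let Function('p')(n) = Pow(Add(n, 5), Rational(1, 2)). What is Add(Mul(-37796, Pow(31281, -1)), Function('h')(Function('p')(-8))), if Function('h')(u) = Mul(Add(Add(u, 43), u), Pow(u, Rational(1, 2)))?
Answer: Add(Rational(-37796, 31281), Mul(Pow(3, Rational(1, 4)), Pow(I, Rational(1, 2)), Add(43, Mul(2, I, Pow(3, Rational(1, 2)))))) ≈ Add(35.584, Mul(43.240, I))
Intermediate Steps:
Function('p')(n) = Pow(Add(5, n), Rational(1, 2))
Function('h')(u) = Mul(Pow(u, Rational(1, 2)), Add(43, Mul(2, u))) (Function('h')(u) = Mul(Add(Add(43, u), u), Pow(u, Rational(1, 2))) = Mul(Add(43, Mul(2, u)), Pow(u, Rational(1, 2))) = Mul(Pow(u, Rational(1, 2)), Add(43, Mul(2, u))))
Add(Mul(-37796, Pow(31281, -1)), Function('h')(Function('p')(-8))) = Add(Mul(-37796, Pow(31281, -1)), Mul(Pow(Pow(Add(5, -8), Rational(1, 2)), Rational(1, 2)), Add(43, Mul(2, Pow(Add(5, -8), Rational(1, 2)))))) = Add(Mul(-37796, Rational(1, 31281)), Mul(Pow(Pow(-3, Rational(1, 2)), Rational(1, 2)), Add(43, Mul(2, Pow(-3, Rational(1, 2)))))) = Add(Rational(-37796, 31281), Mul(Pow(Mul(I, Pow(3, Rational(1, 2))), Rational(1, 2)), Add(43, Mul(2, Mul(I, Pow(3, Rational(1, 2))))))) = Add(Rational(-37796, 31281), Mul(Mul(Pow(3, Rational(1, 4)), Pow(I, Rational(1, 2))), Add(43, Mul(2, I, Pow(3, Rational(1, 2)))))) = Add(Rational(-37796, 31281), Mul(Pow(3, Rational(1, 4)), Pow(I, Rational(1, 2)), Add(43, Mul(2, I, Pow(3, Rational(1, 2))))))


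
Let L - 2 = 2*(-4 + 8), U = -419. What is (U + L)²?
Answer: 167281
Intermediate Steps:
L = 10 (L = 2 + 2*(-4 + 8) = 2 + 2*4 = 2 + 8 = 10)
(U + L)² = (-419 + 10)² = (-409)² = 167281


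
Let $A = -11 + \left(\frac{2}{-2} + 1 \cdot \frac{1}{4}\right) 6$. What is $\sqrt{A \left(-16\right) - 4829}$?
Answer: $3 i \sqrt{509} \approx 67.683 i$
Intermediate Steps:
$A = - \frac{31}{2}$ ($A = -11 + \left(2 \left(- \frac{1}{2}\right) + 1 \cdot \frac{1}{4}\right) 6 = -11 + \left(-1 + \frac{1}{4}\right) 6 = -11 - \frac{9}{2} = - \frac{31}{2} \approx -15.5$)
$\sqrt{A \left(-16\right) - 4829} = \sqrt{\left(- \frac{31}{2}\right) \left(-16\right) - 4829} = \sqrt{248 - 4829} = \sqrt{-4581} = 3 i \sqrt{509}$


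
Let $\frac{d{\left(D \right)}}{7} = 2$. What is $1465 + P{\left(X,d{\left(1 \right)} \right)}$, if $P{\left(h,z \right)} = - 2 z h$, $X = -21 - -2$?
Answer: $1997$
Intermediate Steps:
$X = -19$ ($X = -21 + 2 = -19$)
$d{\left(D \right)} = 14$ ($d{\left(D \right)} = 7 \cdot 2 = 14$)
$P{\left(h,z \right)} = - 2 h z$
$1465 + P{\left(X,d{\left(1 \right)} \right)} = 1465 - \left(-38\right) 14 = 1465 + 532 = 1997$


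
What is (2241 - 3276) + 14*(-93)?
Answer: -2337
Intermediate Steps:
(2241 - 3276) + 14*(-93) = -1035 - 1302 = -2337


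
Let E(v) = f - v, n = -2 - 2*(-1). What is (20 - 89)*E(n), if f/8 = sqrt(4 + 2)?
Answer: -552*sqrt(6) ≈ -1352.1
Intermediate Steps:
f = 8*sqrt(6) (f = 8*sqrt(4 + 2) = 8*sqrt(6) ≈ 19.596)
n = 0 (n = -2 + 2 = 0)
E(v) = -v + 8*sqrt(6) (E(v) = 8*sqrt(6) - v = -v + 8*sqrt(6))
(20 - 89)*E(n) = (20 - 89)*(-1*0 + 8*sqrt(6)) = -69*(0 + 8*sqrt(6)) = -552*sqrt(6)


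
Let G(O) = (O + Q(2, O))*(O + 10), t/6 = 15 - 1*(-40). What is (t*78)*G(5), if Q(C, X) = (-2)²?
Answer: 3474900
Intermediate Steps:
Q(C, X) = 4
t = 330 (t = 6*(15 - 1*(-40)) = 6*(15 + 40) = 6*55 = 330)
G(O) = (4 + O)*(10 + O) (G(O) = (O + 4)*(O + 10) = (4 + O)*(10 + O))
(t*78)*G(5) = (330*78)*(40 + 5² + 14*5) = 25740*(40 + 25 + 70) = 25740*135 = 3474900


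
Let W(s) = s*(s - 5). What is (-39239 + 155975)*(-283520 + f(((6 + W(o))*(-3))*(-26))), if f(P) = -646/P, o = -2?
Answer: -2151307538944/65 ≈ -3.3097e+10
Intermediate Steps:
W(s) = s*(-5 + s)
(-39239 + 155975)*(-283520 + f(((6 + W(o))*(-3))*(-26))) = (-39239 + 155975)*(-283520 - 646*1/(78*(6 - 2*(-5 - 2)))) = 116736*(-283520 - 646*1/(78*(6 - 2*(-7)))) = 116736*(-283520 - 646*1/(78*(6 + 14))) = 116736*(-283520 - 646/((20*(-3))*(-26))) = 116736*(-283520 - 646/((-60*(-26)))) = 116736*(-283520 - 646/1560) = 116736*(-283520 - 646*1/1560) = 116736*(-283520 - 323/780) = 116736*(-221145923/780) = -2151307538944/65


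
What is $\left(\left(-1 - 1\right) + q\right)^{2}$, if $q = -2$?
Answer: $16$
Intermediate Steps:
$\left(\left(-1 - 1\right) + q\right)^{2} = \left(\left(-1 - 1\right) - 2\right)^{2} = \left(-2 - 2\right)^{2} = \left(-4\right)^{2} = 16$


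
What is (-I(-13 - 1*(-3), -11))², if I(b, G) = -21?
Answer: 441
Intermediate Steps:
(-I(-13 - 1*(-3), -11))² = (-1*(-21))² = 21² = 441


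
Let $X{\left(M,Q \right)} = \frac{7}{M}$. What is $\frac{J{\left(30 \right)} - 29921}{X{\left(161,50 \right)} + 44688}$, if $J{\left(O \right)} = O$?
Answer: $- \frac{687493}{1027825} \approx -0.66888$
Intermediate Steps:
$\frac{J{\left(30 \right)} - 29921}{X{\left(161,50 \right)} + 44688} = \frac{30 - 29921}{\frac{7}{161} + 44688} = - \frac{29891}{7 \cdot \frac{1}{161} + 44688} = - \frac{29891}{\frac{1}{23} + 44688} = - \frac{29891}{\frac{1027825}{23}} = \left(-29891\right) \frac{23}{1027825} = - \frac{687493}{1027825}$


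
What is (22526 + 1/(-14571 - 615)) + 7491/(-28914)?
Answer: 824231882572/36590667 ≈ 22526.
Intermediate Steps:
(22526 + 1/(-14571 - 615)) + 7491/(-28914) = (22526 + 1/(-15186)) + 7491*(-1/28914) = (22526 - 1/15186) - 2497/9638 = 342079835/15186 - 2497/9638 = 824231882572/36590667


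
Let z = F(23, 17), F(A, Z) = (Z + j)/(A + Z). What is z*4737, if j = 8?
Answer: 23685/8 ≈ 2960.6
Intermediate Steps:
F(A, Z) = (8 + Z)/(A + Z) (F(A, Z) = (Z + 8)/(A + Z) = (8 + Z)/(A + Z))
z = 5/8 (z = (8 + 17)/(23 + 17) = 25/40 = (1/40)*25 = 5/8 ≈ 0.62500)
z*4737 = (5/8)*4737 = 23685/8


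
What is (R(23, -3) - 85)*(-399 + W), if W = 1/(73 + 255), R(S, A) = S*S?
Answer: -14526681/82 ≈ -1.7715e+5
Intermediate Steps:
R(S, A) = S**2
W = 1/328 ≈ 0.0030488
(R(23, -3) - 85)*(-399 + W) = (23**2 - 85)*(-399 + 1/328) = (529 - 85)*(-130871/328) = 444*(-130871/328) = -14526681/82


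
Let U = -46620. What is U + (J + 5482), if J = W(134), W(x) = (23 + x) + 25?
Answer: -40956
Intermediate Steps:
W(x) = 48 + x
J = 182 (J = 48 + 134 = 182)
U + (J + 5482) = -46620 + (182 + 5482) = -46620 + 5664 = -40956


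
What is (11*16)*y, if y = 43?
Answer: 7568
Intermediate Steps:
(11*16)*y = (11*16)*43 = 176*43 = 7568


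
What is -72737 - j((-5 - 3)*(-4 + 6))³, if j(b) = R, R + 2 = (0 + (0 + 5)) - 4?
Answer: -72736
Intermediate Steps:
R = -1 (R = -2 + ((0 + (0 + 5)) - 4) = -2 + ((0 + 5) - 4) = -2 + (5 - 4) = -2 + 1 = -1)
j(b) = -1
-72737 - j((-5 - 3)*(-4 + 6))³ = -72737 - 1*(-1)³ = -72737 - 1*(-1) = -72737 + 1 = -72736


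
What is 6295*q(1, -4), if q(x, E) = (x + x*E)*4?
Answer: -75540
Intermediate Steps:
q(x, E) = 4*x + 4*E*x (q(x, E) = (x + E*x)*4 = 4*x + 4*E*x)
6295*q(1, -4) = 6295*(4*1*(1 - 4)) = 6295*(4*1*(-3)) = 6295*(-12) = -75540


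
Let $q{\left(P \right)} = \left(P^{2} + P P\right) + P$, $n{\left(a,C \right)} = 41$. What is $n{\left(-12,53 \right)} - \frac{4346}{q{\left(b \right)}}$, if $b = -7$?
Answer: $- \frac{615}{91} \approx -6.7582$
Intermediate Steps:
$q{\left(P \right)} = P + 2 P^{2}$ ($q{\left(P \right)} = \left(P^{2} + P^{2}\right) + P = 2 P^{2} + P = P + 2 P^{2}$)
$n{\left(-12,53 \right)} - \frac{4346}{q{\left(b \right)}} = 41 - \frac{4346}{\left(-7\right) \left(1 + 2 \left(-7\right)\right)} = 41 - \frac{4346}{\left(-7\right) \left(1 - 14\right)} = 41 - \frac{4346}{\left(-7\right) \left(-13\right)} = 41 - \frac{4346}{91} = - \frac{615}{91}$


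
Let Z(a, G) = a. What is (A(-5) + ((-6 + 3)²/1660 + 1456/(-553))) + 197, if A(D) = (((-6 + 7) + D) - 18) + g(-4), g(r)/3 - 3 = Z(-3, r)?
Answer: 22604931/131140 ≈ 172.37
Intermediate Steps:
g(r) = 0 (g(r) = 9 + 3*(-3) = 9 - 9 = 0)
A(D) = -17 + D (A(D) = (((-6 + 7) + D) - 18) + 0 = ((1 + D) - 18) + 0 = (-17 + D) + 0 = -17 + D)
(A(-5) + ((-6 + 3)²/1660 + 1456/(-553))) + 197 = ((-17 - 5) + ((-6 + 3)²/1660 + 1456/(-553))) + 197 = (-22 + ((-3)²*(1/1660) + 1456*(-1/553))) + 197 = (-22 + (9*(1/1660) - 208/79)) + 197 = (-22 + (9/1660 - 208/79)) + 197 = (-22 - 344569/131140) + 197 = -3229649/131140 + 197 = 22604931/131140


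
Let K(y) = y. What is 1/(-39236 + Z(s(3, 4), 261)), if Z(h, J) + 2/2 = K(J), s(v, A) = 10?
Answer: -1/38976 ≈ -2.5657e-5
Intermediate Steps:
Z(h, J) = -1 + J
1/(-39236 + Z(s(3, 4), 261)) = 1/(-39236 + (-1 + 261)) = 1/(-39236 + 260) = 1/(-38976) = -1/38976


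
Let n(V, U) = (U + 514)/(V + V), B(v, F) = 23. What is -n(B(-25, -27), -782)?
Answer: 134/23 ≈ 5.8261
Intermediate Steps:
n(V, U) = (514 + U)/(2*V) (n(V, U) = (514 + U)/((2*V)) = (514 + U)*(1/(2*V)) = (514 + U)/(2*V))
-n(B(-25, -27), -782) = -(514 - 782)/(2*23) = -(-268)/(2*23) = -1*(-134/23) = 134/23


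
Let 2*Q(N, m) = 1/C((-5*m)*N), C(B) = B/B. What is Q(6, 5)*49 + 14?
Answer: 77/2 ≈ 38.500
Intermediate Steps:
C(B) = 1
Q(N, m) = ½ (Q(N, m) = (½)/1 = (½)*1 = ½)
Q(6, 5)*49 + 14 = (½)*49 + 14 = 49/2 + 14 = 77/2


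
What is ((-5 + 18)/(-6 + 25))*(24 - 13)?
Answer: 143/19 ≈ 7.5263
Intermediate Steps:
((-5 + 18)/(-6 + 25))*(24 - 13) = (13/19)*11 = 143/19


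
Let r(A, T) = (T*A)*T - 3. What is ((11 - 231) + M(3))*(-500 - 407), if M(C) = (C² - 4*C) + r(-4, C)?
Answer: 237634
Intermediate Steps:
r(A, T) = -3 + A*T² (r(A, T) = (A*T)*T - 3 = A*T² - 3 = -3 + A*T²)
M(C) = -3 - 4*C - 3*C² (M(C) = (C² - 4*C) + (-3 - 4*C²) = -3 - 4*C - 3*C²)
((11 - 231) + M(3))*(-500 - 407) = ((11 - 231) + (-3 - 4*3 - 3*3²))*(-500 - 407) = (-220 + (-3 - 12 - 3*9))*(-907) = (-220 + (-3 - 12 - 27))*(-907) = (-220 - 42)*(-907) = -262*(-907) = 237634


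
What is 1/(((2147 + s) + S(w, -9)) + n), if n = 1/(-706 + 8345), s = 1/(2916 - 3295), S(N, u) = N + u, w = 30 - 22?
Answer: 2895181/6213051166 ≈ 0.00046598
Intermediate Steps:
w = 8
s = -1/379 (s = 1/(-379) = -1/379 ≈ -0.0026385)
n = 1/7639 ≈ 0.00013091
1/(((2147 + s) + S(w, -9)) + n) = 1/(((2147 - 1/379) + (8 - 9)) + 1/7639) = 1/((813712/379 - 1) + 1/7639) = 1/(813333/379 + 1/7639) = 1/(6213051166/2895181) = 2895181/6213051166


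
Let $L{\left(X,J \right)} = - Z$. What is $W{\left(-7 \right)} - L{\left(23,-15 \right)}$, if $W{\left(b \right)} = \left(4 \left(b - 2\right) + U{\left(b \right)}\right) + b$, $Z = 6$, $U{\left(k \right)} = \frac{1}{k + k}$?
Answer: $- \frac{519}{14} \approx -37.071$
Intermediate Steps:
$U{\left(k \right)} = \frac{1}{2 k}$
$L{\left(X,J \right)} = -6$ ($L{\left(X,J \right)} = \left(-1\right) 6 = -6$)
$W{\left(b \right)} = -8 + \frac{1}{2 b} + 5 b$ ($W{\left(b \right)} = \left(4 \left(b - 2\right) + \frac{1}{2 b}\right) + b = \left(4 \left(-2 + b\right) + \frac{1}{2 b}\right) + b = \left(\left(-8 + 4 b\right) + \frac{1}{2 b}\right) + b = \left(-8 + \frac{1}{2 b} + 4 b\right) + b = -8 + \frac{1}{2 b} + 5 b$)
$W{\left(-7 \right)} - L{\left(23,-15 \right)} = \left(-8 + \frac{1}{2 \left(-7\right)} + 5 \left(-7\right)\right) - -6 = \left(-8 + \frac{1}{2} \left(- \frac{1}{7}\right) - 35\right) + 6 = \left(-8 - \frac{1}{14} - 35\right) + 6 = - \frac{603}{14} + 6 = - \frac{519}{14}$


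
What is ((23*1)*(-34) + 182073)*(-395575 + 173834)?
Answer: -40199647631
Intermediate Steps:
((23*1)*(-34) + 182073)*(-395575 + 173834) = (23*(-34) + 182073)*(-221741) = (-782 + 182073)*(-221741) = 181291*(-221741) = -40199647631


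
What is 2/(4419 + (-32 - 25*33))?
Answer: 1/1781 ≈ 0.00056148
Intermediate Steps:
2/(4419 + (-32 - 25*33)) = 2/(4419 + (-32 - 825)) = 2/(4419 - 857) = 2/3562 = (1/3562)*2 = 1/1781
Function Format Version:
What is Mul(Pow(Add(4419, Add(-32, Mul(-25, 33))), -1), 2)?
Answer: Rational(1, 1781) ≈ 0.00056148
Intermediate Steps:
Mul(Pow(Add(4419, Add(-32, Mul(-25, 33))), -1), 2) = Mul(Pow(Add(4419, Add(-32, -825)), -1), 2) = Mul(Pow(Add(4419, -857), -1), 2) = Mul(Pow(3562, -1), 2) = Mul(Rational(1, 3562), 2) = Rational(1, 1781)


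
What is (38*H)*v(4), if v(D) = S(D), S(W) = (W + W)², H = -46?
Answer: -111872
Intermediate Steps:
S(W) = 4*W² (S(W) = (2*W)² = 4*W²)
v(D) = 4*D²
(38*H)*v(4) = (38*(-46))*(4*4²) = -6992*16 = -1748*64 = -111872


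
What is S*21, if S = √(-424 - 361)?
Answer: 21*I*√785 ≈ 588.38*I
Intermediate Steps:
S = I*√785 (S = √(-785) = I*√785 ≈ 28.018*I)
S*21 = (I*√785)*21 = 21*I*√785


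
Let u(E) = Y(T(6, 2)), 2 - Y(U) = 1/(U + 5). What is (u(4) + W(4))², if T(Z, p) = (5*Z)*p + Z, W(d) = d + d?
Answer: 502681/5041 ≈ 99.719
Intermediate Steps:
W(d) = 2*d
T(Z, p) = Z + 5*Z*p (T(Z, p) = 5*Z*p + Z = Z + 5*Z*p)
Y(U) = 2 - 1/(5 + U) (Y(U) = 2 - 1/(U + 5) = 2 - 1/(5 + U))
u(E) = 141/71 (u(E) = (9 + 2*(6*(1 + 5*2)))/(5 + 6*(1 + 5*2)) = (9 + 2*(6*(1 + 10)))/(5 + 6*(1 + 10)) = (9 + 2*(6*11))/(5 + 6*11) = (9 + 2*66)/(5 + 66) = (9 + 132)/71 = (1/71)*141 = 141/71)
(u(4) + W(4))² = (141/71 + 2*4)² = (141/71 + 8)² = (709/71)² = 502681/5041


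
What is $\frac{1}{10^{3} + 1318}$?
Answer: $\frac{1}{2318} \approx 0.00043141$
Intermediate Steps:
$\frac{1}{10^{3} + 1318} = \frac{1}{1000 + 1318} = \frac{1}{2318}$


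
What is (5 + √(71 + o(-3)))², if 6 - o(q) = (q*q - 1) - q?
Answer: (5 + √66)² ≈ 172.24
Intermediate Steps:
o(q) = 7 + q - q² (o(q) = 6 - ((q*q - 1) - q) = 6 - ((q² - 1) - q) = 6 - ((-1 + q²) - q) = 6 - (-1 + q² - q) = 6 + (1 + q - q²) = 7 + q - q²)
(5 + √(71 + o(-3)))² = (5 + √(71 + (7 - 3 - 1*(-3)²)))² = (5 + √(71 + (7 - 3 - 1*9)))² = (5 + √(71 + (7 - 3 - 9)))² = (5 + √(71 - 5))² = (5 + √66)²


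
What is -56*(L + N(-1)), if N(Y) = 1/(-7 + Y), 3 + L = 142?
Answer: -7777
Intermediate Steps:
L = 139 (L = -3 + 142 = 139)
-56*(L + N(-1)) = -56*(139 + 1/(-7 - 1)) = -56*(139 + 1/(-8)) = -56*(139 - ⅛) = -56*1111/8 = -7777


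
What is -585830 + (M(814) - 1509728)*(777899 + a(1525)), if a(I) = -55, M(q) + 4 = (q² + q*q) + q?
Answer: -142910752574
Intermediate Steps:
M(q) = -4 + q + 2*q² (M(q) = -4 + ((q² + q*q) + q) = -4 + ((q² + q²) + q) = -4 + (2*q² + q) = -4 + (q + 2*q²) = -4 + q + 2*q²)
-585830 + (M(814) - 1509728)*(777899 + a(1525)) = -585830 + ((-4 + 814 + 2*814²) - 1509728)*(777899 - 55) = -585830 + ((-4 + 814 + 2*662596) - 1509728)*777844 = -585830 + ((-4 + 814 + 1325192) - 1509728)*777844 = -585830 + (1326002 - 1509728)*777844 = -585830 - 183726*777844 = -585830 - 142910166744 = -142910752574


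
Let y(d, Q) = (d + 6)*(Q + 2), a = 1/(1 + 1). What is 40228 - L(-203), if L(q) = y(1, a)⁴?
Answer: -856977/16 ≈ -53561.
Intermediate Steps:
a = ½ (a = 1/2 = ½ ≈ 0.50000)
y(d, Q) = (2 + Q)*(6 + d) (y(d, Q) = (6 + d)*(2 + Q) = (2 + Q)*(6 + d))
L(q) = 1500625/16 (L(q) = (12 + 2*1 + 6*(½) + (½)*1)⁴ = (12 + 2 + 3 + ½)⁴ = (35/2)⁴ = 1500625/16)
40228 - L(-203) = 40228 - 1*1500625/16 = 40228 - 1500625/16 = -856977/16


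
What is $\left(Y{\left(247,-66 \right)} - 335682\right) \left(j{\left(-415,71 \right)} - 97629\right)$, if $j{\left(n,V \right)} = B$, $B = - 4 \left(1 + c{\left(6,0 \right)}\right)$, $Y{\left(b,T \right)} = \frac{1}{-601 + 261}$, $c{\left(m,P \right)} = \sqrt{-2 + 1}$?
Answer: $\frac{11143037937673}{340} + \frac{114131881 i}{85} \approx 3.2774 \cdot 10^{10} + 1.3427 \cdot 10^{6} i$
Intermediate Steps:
$c{\left(m,P \right)} = i$ ($c{\left(m,P \right)} = \sqrt{-1} = i$)
$Y{\left(b,T \right)} = - \frac{1}{340}$ ($Y{\left(b,T \right)} = \frac{1}{-340} = - \frac{1}{340}$)
$B = -4 - 4 i$ ($B = - 4 \left(1 + i\right) = -4 - 4 i \approx -4.0 - 4.0 i$)
$j{\left(n,V \right)} = -4 - 4 i$
$\left(Y{\left(247,-66 \right)} - 335682\right) \left(j{\left(-415,71 \right)} - 97629\right) = \left(- \frac{1}{340} - 335682\right) \left(\left(-4 - 4 i\right) - 97629\right) = - \frac{114131881 \left(-97633 - 4 i\right)}{340} = \frac{11143037937673}{340} + \frac{114131881 i}{85}$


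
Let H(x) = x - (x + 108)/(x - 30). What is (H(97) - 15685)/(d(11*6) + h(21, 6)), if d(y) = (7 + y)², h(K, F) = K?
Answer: -1044601/358450 ≈ -2.9142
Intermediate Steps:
H(x) = x - (108 + x)/(-30 + x)
(H(97) - 15685)/(d(11*6) + h(21, 6)) = ((-108 + 97² - 31*97)/(-30 + 97) - 15685)/((7 + 11*6)² + 21) = ((-108 + 9409 - 3007)/67 - 15685)/((7 + 66)² + 21) = ((1/67)*6294 - 15685)/(73² + 21) = (6294/67 - 15685)/(5329 + 21) = -1044601/67/5350 = -1044601/67*1/5350 = -1044601/358450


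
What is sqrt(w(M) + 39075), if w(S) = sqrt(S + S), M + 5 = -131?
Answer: sqrt(39075 + 4*I*sqrt(17)) ≈ 197.67 + 0.0417*I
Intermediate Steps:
M = -136 (M = -5 - 131 = -136)
w(S) = sqrt(2)*sqrt(S) (w(S) = sqrt(2*S) = sqrt(2)*sqrt(S))
sqrt(w(M) + 39075) = sqrt(sqrt(2)*sqrt(-136) + 39075) = sqrt(sqrt(2)*(2*I*sqrt(34)) + 39075) = sqrt(4*I*sqrt(17) + 39075) = sqrt(39075 + 4*I*sqrt(17))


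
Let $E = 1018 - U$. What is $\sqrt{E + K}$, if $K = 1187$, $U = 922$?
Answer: $\sqrt{1283} \approx 35.819$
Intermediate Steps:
$E = 96$ ($E = 1018 - 922 = 96$)
$\sqrt{E + K} = \sqrt{96 + 1187} = \sqrt{1283}$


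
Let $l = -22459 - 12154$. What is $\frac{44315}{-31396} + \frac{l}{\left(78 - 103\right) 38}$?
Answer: $\frac{522305249}{14913100} \approx 35.023$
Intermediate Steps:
$l = -34613$ ($l = -22459 - 12154 = -34613$)
$\frac{44315}{-31396} + \frac{l}{\left(78 - 103\right) 38} = \frac{44315}{-31396} - \frac{34613}{\left(78 - 103\right) 38} = 44315 \left(- \frac{1}{31396}\right) - \frac{34613}{\left(-25\right) 38} = - \frac{44315}{31396} - \frac{34613}{-950} = - \frac{44315}{31396} - - \frac{34613}{950} = - \frac{44315}{31396} + \frac{34613}{950} = \frac{522305249}{14913100}$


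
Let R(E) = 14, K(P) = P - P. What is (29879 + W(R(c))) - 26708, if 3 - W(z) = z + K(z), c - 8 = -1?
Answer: 3160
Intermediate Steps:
K(P) = 0
c = 7 (c = 8 - 1 = 7)
W(z) = 3 - z (W(z) = 3 - (z + 0) = 3 - z)
(29879 + W(R(c))) - 26708 = (29879 + (3 - 1*14)) - 26708 = (29879 + (3 - 14)) - 26708 = (29879 - 11) - 26708 = 29868 - 26708 = 3160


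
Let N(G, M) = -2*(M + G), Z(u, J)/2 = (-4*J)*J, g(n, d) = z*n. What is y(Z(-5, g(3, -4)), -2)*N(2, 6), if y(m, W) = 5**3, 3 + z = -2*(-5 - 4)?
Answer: -2000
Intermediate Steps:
z = 15 (z = -3 - 2*(-5 - 4) = -3 - 2*(-9) = -3 + 18 = 15)
g(n, d) = 15*n
Z(u, J) = -8*J**2 (Z(u, J) = 2*((-4*J)*J) = 2*(-4*J**2) = -8*J**2)
y(m, W) = 125
N(G, M) = -2*G - 2*M (N(G, M) = -2*(G + M) = -2*G - 2*M)
y(Z(-5, g(3, -4)), -2)*N(2, 6) = 125*(-2*2 - 2*6) = 125*(-4 - 12) = 125*(-16) = -2000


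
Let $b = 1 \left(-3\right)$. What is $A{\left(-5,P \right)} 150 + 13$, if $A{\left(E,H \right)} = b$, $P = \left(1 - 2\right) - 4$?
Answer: $-437$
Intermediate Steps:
$P = -5$ ($P = -1 - 4 = -5$)
$b = -3$
$A{\left(E,H \right)} = -3$
$A{\left(-5,P \right)} 150 + 13 = \left(-3\right) 150 + 13 = -450 + 13 = -437$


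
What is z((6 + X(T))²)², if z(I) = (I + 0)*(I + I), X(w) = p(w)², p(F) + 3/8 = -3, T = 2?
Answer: 2354839514288307339600321/70368744177664 ≈ 3.3464e+10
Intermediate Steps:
p(F) = -27/8 (p(F) = -3/8 - 3 = -27/8)
X(w) = 729/64 (X(w) = (-27/8)² = 729/64)
z(I) = 2*I² (z(I) = I*(2*I) = 2*I²)
z((6 + X(T))²)² = (2*((6 + 729/64)²)²)² = (2*((1113/64)²)²)² = (2*(1238769/4096)²)² = (2*(1534548635361/16777216))² = (1534548635361/8388608)² = 2354839514288307339600321/70368744177664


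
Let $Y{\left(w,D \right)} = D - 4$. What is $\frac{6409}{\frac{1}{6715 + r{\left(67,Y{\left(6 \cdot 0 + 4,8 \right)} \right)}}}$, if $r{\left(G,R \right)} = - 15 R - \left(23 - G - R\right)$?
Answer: $42959527$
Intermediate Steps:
$Y{\left(w,D \right)} = -4 + D$
$r{\left(G,R \right)} = -23 + G - 14 R$ ($r{\left(G,R \right)} = - 15 R - \left(23 - G - R\right) = - 15 R + \left(-23 + G + R\right) = -23 + G - 14 R$)
$\frac{6409}{\frac{1}{6715 + r{\left(67,Y{\left(6 \cdot 0 + 4,8 \right)} \right)}}} = \frac{6409}{\frac{1}{6715 - \left(-44 + 14 \left(-4 + 8\right)\right)}} = \frac{6409}{\frac{1}{6715 - 12}} = \frac{6409}{\frac{1}{6703}} = 6409 \frac{1}{\frac{1}{6703}} = 6409 \cdot 6703 = 42959527$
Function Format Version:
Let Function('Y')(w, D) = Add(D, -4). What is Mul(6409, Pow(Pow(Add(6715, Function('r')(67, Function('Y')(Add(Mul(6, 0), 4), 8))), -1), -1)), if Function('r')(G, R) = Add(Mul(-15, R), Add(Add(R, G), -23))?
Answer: 42959527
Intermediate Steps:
Function('Y')(w, D) = Add(-4, D)
Function('r')(G, R) = Add(-23, G, Mul(-14, R)) (Function('r')(G, R) = Add(Mul(-15, R), Add(Add(G, R), -23)) = Add(Mul(-15, R), Add(-23, G, R)) = Add(-23, G, Mul(-14, R)))
Mul(6409, Pow(Pow(Add(6715, Function('r')(67, Function('Y')(Add(Mul(6, 0), 4), 8))), -1), -1)) = Mul(6409, Pow(Pow(Add(6715, Add(-23, 67, Mul(-14, Add(-4, 8)))), -1), -1)) = Mul(6409, Pow(Pow(Add(6715, Add(-23, 67, Mul(-14, 4))), -1), -1)) = Mul(6409, Pow(Pow(Add(6715, Add(-23, 67, -56)), -1), -1)) = Mul(6409, Pow(Pow(Add(6715, -12), -1), -1)) = Mul(6409, Pow(Pow(6703, -1), -1)) = Mul(6409, Pow(Rational(1, 6703), -1)) = Mul(6409, 6703) = 42959527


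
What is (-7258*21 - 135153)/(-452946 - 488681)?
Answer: 287571/941627 ≈ 0.30540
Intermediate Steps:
(-7258*21 - 135153)/(-452946 - 488681) = (-152418 - 135153)/(-941627) = -287571*(-1/941627) = 287571/941627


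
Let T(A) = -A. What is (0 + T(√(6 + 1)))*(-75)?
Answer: 75*√7 ≈ 198.43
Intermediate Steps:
(0 + T(√(6 + 1)))*(-75) = (0 - √(6 + 1))*(-75) = (0 - √7)*(-75) = -√7*(-75) = 75*√7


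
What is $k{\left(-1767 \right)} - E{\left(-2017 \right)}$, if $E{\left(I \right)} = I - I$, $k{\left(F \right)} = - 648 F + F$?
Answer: $1143249$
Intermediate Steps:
$k{\left(F \right)} = - 647 F$
$E{\left(I \right)} = 0$
$k{\left(-1767 \right)} - E{\left(-2017 \right)} = \left(-647\right) \left(-1767\right) - 0 = 1143249 + 0 = 1143249$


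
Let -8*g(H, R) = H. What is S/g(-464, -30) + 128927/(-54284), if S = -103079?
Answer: -2801509101/1574236 ≈ -1779.6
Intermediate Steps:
g(H, R) = -H/8
S/g(-464, -30) + 128927/(-54284) = -103079/((-1/8*(-464))) + 128927/(-54284) = -103079/58 + 128927*(-1/54284) = -103079*1/58 - 128927/54284 = -103079/58 - 128927/54284 = -2801509101/1574236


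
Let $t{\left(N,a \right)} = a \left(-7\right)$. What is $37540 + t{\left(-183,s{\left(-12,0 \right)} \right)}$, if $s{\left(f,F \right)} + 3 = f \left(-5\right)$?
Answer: $37141$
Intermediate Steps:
$s{\left(f,F \right)} = -3 - 5 f$ ($s{\left(f,F \right)} = -3 + f \left(-5\right) = -3 - 5 f$)
$t{\left(N,a \right)} = - 7 a$
$37540 + t{\left(-183,s{\left(-12,0 \right)} \right)} = 37540 - 7 \left(-3 - -60\right) = 37540 - 7 \left(-3 + 60\right) = 37540 - 399 = 37141$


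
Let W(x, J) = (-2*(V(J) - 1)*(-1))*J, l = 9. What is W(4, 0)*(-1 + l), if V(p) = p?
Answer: 0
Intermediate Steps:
W(x, J) = J*(-2 + 2*J) (W(x, J) = (-2*(J - 1)*(-1))*J = (-2*(-1 + J)*(-1))*J = ((2 - 2*J)*(-1))*J = (-2 + 2*J)*J = J*(-2 + 2*J))
W(4, 0)*(-1 + l) = (2*0*(-1 + 0))*(-1 + 9) = (2*0*(-1))*8 = 0*8 = 0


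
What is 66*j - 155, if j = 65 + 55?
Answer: 7765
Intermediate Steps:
j = 120
66*j - 155 = 66*120 - 155 = 7920 - 155 = 7765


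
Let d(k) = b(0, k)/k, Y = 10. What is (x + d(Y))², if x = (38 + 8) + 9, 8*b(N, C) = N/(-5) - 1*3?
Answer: 19333609/6400 ≈ 3020.9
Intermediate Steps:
b(N, C) = -3/8 - N/40 (b(N, C) = (N/(-5) - 1*3)/8 = (N*(-⅕) - 3)/8 = (-N/5 - 3)/8 = (-3 - N/5)/8 = -3/8 - N/40)
x = 55 (x = 46 + 9 = 55)
d(k) = -3/(8*k) (d(k) = (-3/8 - 1/40*0)/k = (-3/8 + 0)/k = -3/(8*k))
(x + d(Y))² = (55 - 3/8/10)² = (55 - 3/8*⅒)² = (55 - 3/80)² = (4397/80)² = 19333609/6400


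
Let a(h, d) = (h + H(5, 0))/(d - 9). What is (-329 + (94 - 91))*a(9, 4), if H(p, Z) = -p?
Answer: 1304/5 ≈ 260.80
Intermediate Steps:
a(h, d) = (-5 + h)/(-9 + d) (a(h, d) = (h - 1*5)/(d - 9) = (h - 5)/(-9 + d) = (-5 + h)/(-9 + d))
(-329 + (94 - 91))*a(9, 4) = (-329 + (94 - 91))*((-5 + 9)/(-9 + 4)) = (-329 + 3)*(4/(-5)) = -(-326)*4/5 = -326*(-⅘) = 1304/5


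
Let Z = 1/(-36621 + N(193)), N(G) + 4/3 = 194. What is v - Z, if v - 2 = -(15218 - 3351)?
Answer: -1296666522/109285 ≈ -11865.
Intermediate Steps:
N(G) = 578/3 (N(G) = -4/3 + 194 = 578/3)
v = -11865 (v = 2 - (15218 - 3351) = 2 - 1*11867 = 2 - 11867 = -11865)
Z = -3/109285 (Z = 1/(-36621 + 578/3) = 1/(-109285/3) = -3/109285 ≈ -2.7451e-5)
v - Z = -11865 - 1*(-3/109285) = -11865 + 3/109285 = -1296666522/109285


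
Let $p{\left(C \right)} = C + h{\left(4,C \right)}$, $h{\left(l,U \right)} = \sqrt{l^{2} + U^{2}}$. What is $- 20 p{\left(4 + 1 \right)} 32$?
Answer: $-3200 - 640 \sqrt{41} \approx -7298.0$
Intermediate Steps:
$h{\left(l,U \right)} = \sqrt{U^{2} + l^{2}}$
$p{\left(C \right)} = C + \sqrt{16 + C^{2}}$ ($p{\left(C \right)} = C + \sqrt{C^{2} + 4^{2}} = C + \sqrt{C^{2} + 16} = C + \sqrt{16 + C^{2}}$)
$- 20 p{\left(4 + 1 \right)} 32 = - 20 \left(\left(4 + 1\right) + \sqrt{16 + \left(4 + 1\right)^{2}}\right) 32 = - 20 \left(5 + \sqrt{16 + 5^{2}}\right) 32 = - 20 \left(5 + \sqrt{16 + 25}\right) 32 = - 20 \left(5 + \sqrt{41}\right) 32 = \left(-100 - 20 \sqrt{41}\right) 32 = -3200 - 640 \sqrt{41}$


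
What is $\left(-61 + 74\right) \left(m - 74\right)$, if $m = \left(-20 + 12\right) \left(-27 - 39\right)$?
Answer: $5902$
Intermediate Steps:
$m = 528$ ($m = \left(-8\right) \left(-66\right) = 528$)
$\left(-61 + 74\right) \left(m - 74\right) = \left(-61 + 74\right) \left(528 - 74\right) = 13 \left(528 - 74\right) = 13 \cdot 454 = 5902$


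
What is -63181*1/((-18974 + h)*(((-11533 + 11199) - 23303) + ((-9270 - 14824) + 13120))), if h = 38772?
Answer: 63181/685228578 ≈ 9.2204e-5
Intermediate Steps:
-63181*1/((-18974 + h)*(((-11533 + 11199) - 23303) + ((-9270 - 14824) + 13120))) = -63181*1/((-18974 + 38772)*(((-11533 + 11199) - 23303) + ((-9270 - 14824) + 13120))) = -63181*1/(19798*((-334 - 23303) + (-24094 + 13120))) = -63181*1/(19798*(-23637 - 10974)) = -63181/((-34611*19798)) = -63181/(-685228578) = -63181*(-1/685228578) = 63181/685228578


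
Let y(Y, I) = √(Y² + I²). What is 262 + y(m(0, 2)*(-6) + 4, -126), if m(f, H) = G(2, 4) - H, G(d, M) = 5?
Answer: 262 + 14*√82 ≈ 388.78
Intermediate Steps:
m(f, H) = 5 - H
y(Y, I) = √(I² + Y²)
262 + y(m(0, 2)*(-6) + 4, -126) = 262 + √((-126)² + ((5 - 1*2)*(-6) + 4)²) = 262 + √(15876 + ((5 - 2)*(-6) + 4)²) = 262 + √(15876 + (3*(-6) + 4)²) = 262 + √(15876 + (-18 + 4)²) = 262 + √(15876 + (-14)²) = 262 + √(15876 + 196) = 262 + √16072 = 262 + 14*√82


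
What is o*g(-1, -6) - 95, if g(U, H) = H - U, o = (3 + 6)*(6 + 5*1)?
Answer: -590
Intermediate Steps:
o = 99 (o = 9*(6 + 5) = 9*11 = 99)
o*g(-1, -6) - 95 = 99*(-6 - 1*(-1)) - 95 = 99*(-6 + 1) - 95 = 99*(-5) - 95 = -495 - 95 = -590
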